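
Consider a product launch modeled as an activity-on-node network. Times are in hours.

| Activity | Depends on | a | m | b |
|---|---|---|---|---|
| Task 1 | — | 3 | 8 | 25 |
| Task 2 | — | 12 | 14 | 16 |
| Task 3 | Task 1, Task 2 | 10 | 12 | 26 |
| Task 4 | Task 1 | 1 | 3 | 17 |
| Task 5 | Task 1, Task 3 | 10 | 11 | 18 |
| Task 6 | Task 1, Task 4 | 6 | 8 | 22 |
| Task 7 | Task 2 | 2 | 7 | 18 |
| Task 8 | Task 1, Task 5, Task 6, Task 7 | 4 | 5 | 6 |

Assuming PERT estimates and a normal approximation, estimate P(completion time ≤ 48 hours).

0.836

te_Task 1 = (3 + 4·8 + 25)/6 = 60/6 = 10; σ²_Task 1 = ((25−3)/6)² = 13.444
te_Task 2 = (12 + 4·14 + 16)/6 = 84/6 = 14; σ²_Task 2 = ((16−12)/6)² = 0.444
te_Task 3 = (10 + 4·12 + 26)/6 = 84/6 = 14; σ²_Task 3 = ((26−10)/6)² = 7.111
te_Task 4 = (1 + 4·3 + 17)/6 = 30/6 = 5; σ²_Task 4 = ((17−1)/6)² = 7.111
te_Task 5 = (10 + 4·11 + 18)/6 = 72/6 = 12; σ²_Task 5 = ((18−10)/6)² = 1.778
te_Task 6 = (6 + 4·8 + 22)/6 = 60/6 = 10; σ²_Task 6 = ((22−6)/6)² = 7.111
te_Task 7 = (2 + 4·7 + 18)/6 = 48/6 = 8; σ²_Task 7 = ((18−2)/6)² = 7.111
te_Task 8 = (4 + 4·5 + 6)/6 = 30/6 = 5; σ²_Task 8 = ((6−4)/6)² = 0.111

Forward pass:
ES_Task 1 = 0; EF_Task 1 = 10
ES_Task 2 = 0; EF_Task 2 = 14
ES_Task 3 = max(EF_Task 1=10, EF_Task 2=14) = 14; EF_Task 3 = 14+14 = 28
ES_Task 4 = 10; EF_Task 4 = 10+5 = 15
ES_Task 5 = max(EF_Task 1=10, EF_Task 3=28) = 28; EF_Task 5 = 28+12 = 40
ES_Task 6 = max(EF_Task 1=10, EF_Task 4=15) = 15; EF_Task 6 = 15+10 = 25
ES_Task 7 = 14; EF_Task 7 = 14+8 = 22
ES_Task 8 = max(EF_Task 1=10, EF_Task 5=40, EF_Task 6=25, EF_Task 7=22) = 40; EF_Task 8 = 40+5 = 45
Expected project duration μ = 45 hours. Critical path: Task 2 → Task 3 → Task 5 → Task 8.

Variance along critical path = 0.444 + 7.111 + 1.778 + 0.111 = 9.444; σ = √9.444 = 3.073 hours.
Z = (48 − 45) / 3.073 = 0.976
P(T ≤ 48) = Φ(0.976) ≈ 0.836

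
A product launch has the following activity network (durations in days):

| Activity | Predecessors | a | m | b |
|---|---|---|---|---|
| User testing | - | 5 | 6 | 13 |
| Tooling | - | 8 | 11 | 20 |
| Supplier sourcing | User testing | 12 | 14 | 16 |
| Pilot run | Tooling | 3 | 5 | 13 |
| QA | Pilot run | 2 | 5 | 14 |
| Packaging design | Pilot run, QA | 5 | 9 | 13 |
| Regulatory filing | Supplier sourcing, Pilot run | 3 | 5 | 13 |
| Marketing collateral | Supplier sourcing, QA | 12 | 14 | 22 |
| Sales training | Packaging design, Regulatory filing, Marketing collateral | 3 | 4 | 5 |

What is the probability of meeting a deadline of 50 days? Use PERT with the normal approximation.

te_User testing = (5 + 4·6 + 13)/6 = 42/6 = 7; σ²_User testing = ((13−5)/6)² = 1.778
te_Tooling = (8 + 4·11 + 20)/6 = 72/6 = 12; σ²_Tooling = ((20−8)/6)² = 4.000
te_Supplier sourcing = (12 + 4·14 + 16)/6 = 84/6 = 14; σ²_Supplier sourcing = ((16−12)/6)² = 0.444
te_Pilot run = (3 + 4·5 + 13)/6 = 36/6 = 6; σ²_Pilot run = ((13−3)/6)² = 2.778
te_QA = (2 + 4·5 + 14)/6 = 36/6 = 6; σ²_QA = ((14−2)/6)² = 4.000
te_Packaging design = (5 + 4·9 + 13)/6 = 54/6 = 9; σ²_Packaging design = ((13−5)/6)² = 1.778
te_Regulatory filing = (3 + 4·5 + 13)/6 = 36/6 = 6; σ²_Regulatory filing = ((13−3)/6)² = 2.778
te_Marketing collateral = (12 + 4·14 + 22)/6 = 90/6 = 15; σ²_Marketing collateral = ((22−12)/6)² = 2.778
te_Sales training = (3 + 4·4 + 5)/6 = 24/6 = 4; σ²_Sales training = ((5−3)/6)² = 0.111

Forward pass:
ES_User testing = 0; EF_User testing = 7
ES_Tooling = 0; EF_Tooling = 12
ES_Supplier sourcing = 7; EF_Supplier sourcing = 7+14 = 21
ES_Pilot run = 12; EF_Pilot run = 12+6 = 18
ES_QA = 18; EF_QA = 18+6 = 24
ES_Packaging design = max(EF_Pilot run=18, EF_QA=24) = 24; EF_Packaging design = 24+9 = 33
ES_Regulatory filing = max(EF_Supplier sourcing=21, EF_Pilot run=18) = 21; EF_Regulatory filing = 21+6 = 27
ES_Marketing collateral = max(EF_Supplier sourcing=21, EF_QA=24) = 24; EF_Marketing collateral = 24+15 = 39
ES_Sales training = max(EF_Packaging design=33, EF_Regulatory filing=27, EF_Marketing collateral=39) = 39; EF_Sales training = 39+4 = 43
Expected project duration μ = 43 days. Critical path: Tooling → Pilot run → QA → Marketing collateral → Sales training.

Variance along critical path = 4.000 + 2.778 + 4.000 + 2.778 + 0.111 = 13.667; σ = √13.667 = 3.697 days.
Z = (50 − 43) / 3.697 = 1.894
P(T ≤ 50) = Φ(1.894) ≈ 0.971

0.971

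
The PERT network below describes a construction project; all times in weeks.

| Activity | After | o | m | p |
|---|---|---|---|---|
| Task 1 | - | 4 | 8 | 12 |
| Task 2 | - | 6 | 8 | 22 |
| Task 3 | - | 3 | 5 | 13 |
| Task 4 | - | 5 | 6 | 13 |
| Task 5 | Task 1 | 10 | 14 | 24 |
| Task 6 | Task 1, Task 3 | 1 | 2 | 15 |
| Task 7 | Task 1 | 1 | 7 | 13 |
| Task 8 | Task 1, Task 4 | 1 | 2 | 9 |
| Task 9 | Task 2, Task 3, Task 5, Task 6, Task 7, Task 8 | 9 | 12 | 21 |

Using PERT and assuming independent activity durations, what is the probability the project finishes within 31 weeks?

0.068

te_Task 1 = (4 + 4·8 + 12)/6 = 48/6 = 8; σ²_Task 1 = ((12−4)/6)² = 1.778
te_Task 2 = (6 + 4·8 + 22)/6 = 60/6 = 10; σ²_Task 2 = ((22−6)/6)² = 7.111
te_Task 3 = (3 + 4·5 + 13)/6 = 36/6 = 6; σ²_Task 3 = ((13−3)/6)² = 2.778
te_Task 4 = (5 + 4·6 + 13)/6 = 42/6 = 7; σ²_Task 4 = ((13−5)/6)² = 1.778
te_Task 5 = (10 + 4·14 + 24)/6 = 90/6 = 15; σ²_Task 5 = ((24−10)/6)² = 5.444
te_Task 6 = (1 + 4·2 + 15)/6 = 24/6 = 4; σ²_Task 6 = ((15−1)/6)² = 5.444
te_Task 7 = (1 + 4·7 + 13)/6 = 42/6 = 7; σ²_Task 7 = ((13−1)/6)² = 4.000
te_Task 8 = (1 + 4·2 + 9)/6 = 18/6 = 3; σ²_Task 8 = ((9−1)/6)² = 1.778
te_Task 9 = (9 + 4·12 + 21)/6 = 78/6 = 13; σ²_Task 9 = ((21−9)/6)² = 4.000

Forward pass:
ES_Task 1 = 0; EF_Task 1 = 8
ES_Task 2 = 0; EF_Task 2 = 10
ES_Task 3 = 0; EF_Task 3 = 6
ES_Task 4 = 0; EF_Task 4 = 7
ES_Task 5 = 8; EF_Task 5 = 8+15 = 23
ES_Task 6 = max(EF_Task 1=8, EF_Task 3=6) = 8; EF_Task 6 = 8+4 = 12
ES_Task 7 = 8; EF_Task 7 = 8+7 = 15
ES_Task 8 = max(EF_Task 1=8, EF_Task 4=7) = 8; EF_Task 8 = 8+3 = 11
ES_Task 9 = max(EF_Task 2=10, EF_Task 3=6, EF_Task 5=23, EF_Task 6=12, EF_Task 7=15, EF_Task 8=11) = 23; EF_Task 9 = 23+13 = 36
Expected project duration μ = 36 weeks. Critical path: Task 1 → Task 5 → Task 9.

Variance along critical path = 1.778 + 5.444 + 4.000 = 11.222; σ = √11.222 = 3.350 weeks.
Z = (31 − 36) / 3.350 = -1.493
P(T ≤ 31) = Φ(-1.493) ≈ 0.068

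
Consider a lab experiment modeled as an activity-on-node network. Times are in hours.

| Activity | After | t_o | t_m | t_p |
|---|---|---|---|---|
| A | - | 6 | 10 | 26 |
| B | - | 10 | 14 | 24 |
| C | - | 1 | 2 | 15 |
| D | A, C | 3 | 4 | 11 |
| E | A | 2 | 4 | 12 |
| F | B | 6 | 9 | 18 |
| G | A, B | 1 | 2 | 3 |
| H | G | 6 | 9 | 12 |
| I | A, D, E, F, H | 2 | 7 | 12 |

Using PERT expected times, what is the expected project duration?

33 hours

te_A = (6 + 4·10 + 26)/6 = 72/6 = 12
te_B = (10 + 4·14 + 24)/6 = 90/6 = 15
te_C = (1 + 4·2 + 15)/6 = 24/6 = 4
te_D = (3 + 4·4 + 11)/6 = 30/6 = 5
te_E = (2 + 4·4 + 12)/6 = 30/6 = 5
te_F = (6 + 4·9 + 18)/6 = 60/6 = 10
te_G = (1 + 4·2 + 3)/6 = 12/6 = 2
te_H = (6 + 4·9 + 12)/6 = 54/6 = 9
te_I = (2 + 4·7 + 12)/6 = 42/6 = 7

Forward pass:
ES_A = 0; EF_A = 12
ES_B = 0; EF_B = 15
ES_C = 0; EF_C = 4
ES_D = max(EF_A=12, EF_C=4) = 12; EF_D = 12+5 = 17
ES_E = 12; EF_E = 12+5 = 17
ES_F = 15; EF_F = 15+10 = 25
ES_G = max(EF_A=12, EF_B=15) = 15; EF_G = 15+2 = 17
ES_H = 17; EF_H = 17+9 = 26
ES_I = max(EF_A=12, EF_D=17, EF_E=17, EF_F=25, EF_H=26) = 26; EF_I = 26+7 = 33
Expected project duration μ = 33 hours. Critical path: B → G → H → I.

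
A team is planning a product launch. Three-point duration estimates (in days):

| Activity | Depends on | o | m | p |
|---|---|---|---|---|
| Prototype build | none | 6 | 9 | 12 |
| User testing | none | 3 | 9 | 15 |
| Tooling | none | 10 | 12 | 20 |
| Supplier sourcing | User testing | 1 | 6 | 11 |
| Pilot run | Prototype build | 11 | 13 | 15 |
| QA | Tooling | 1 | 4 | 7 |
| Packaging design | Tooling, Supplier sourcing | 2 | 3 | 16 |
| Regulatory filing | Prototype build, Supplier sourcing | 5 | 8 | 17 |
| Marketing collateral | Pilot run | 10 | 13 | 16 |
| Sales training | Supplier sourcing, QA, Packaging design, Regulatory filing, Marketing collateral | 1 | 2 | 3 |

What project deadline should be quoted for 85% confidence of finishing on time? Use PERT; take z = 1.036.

38.7 days

te_Prototype build = (6 + 4·9 + 12)/6 = 54/6 = 9; σ²_Prototype build = ((12−6)/6)² = 1.000
te_User testing = (3 + 4·9 + 15)/6 = 54/6 = 9; σ²_User testing = ((15−3)/6)² = 4.000
te_Tooling = (10 + 4·12 + 20)/6 = 78/6 = 13; σ²_Tooling = ((20−10)/6)² = 2.778
te_Supplier sourcing = (1 + 4·6 + 11)/6 = 36/6 = 6; σ²_Supplier sourcing = ((11−1)/6)² = 2.778
te_Pilot run = (11 + 4·13 + 15)/6 = 78/6 = 13; σ²_Pilot run = ((15−11)/6)² = 0.444
te_QA = (1 + 4·4 + 7)/6 = 24/6 = 4; σ²_QA = ((7−1)/6)² = 1.000
te_Packaging design = (2 + 4·3 + 16)/6 = 30/6 = 5; σ²_Packaging design = ((16−2)/6)² = 5.444
te_Regulatory filing = (5 + 4·8 + 17)/6 = 54/6 = 9; σ²_Regulatory filing = ((17−5)/6)² = 4.000
te_Marketing collateral = (10 + 4·13 + 16)/6 = 78/6 = 13; σ²_Marketing collateral = ((16−10)/6)² = 1.000
te_Sales training = (1 + 4·2 + 3)/6 = 12/6 = 2; σ²_Sales training = ((3−1)/6)² = 0.111

Forward pass:
ES_Prototype build = 0; EF_Prototype build = 9
ES_User testing = 0; EF_User testing = 9
ES_Tooling = 0; EF_Tooling = 13
ES_Supplier sourcing = 9; EF_Supplier sourcing = 9+6 = 15
ES_Pilot run = 9; EF_Pilot run = 9+13 = 22
ES_QA = 13; EF_QA = 13+4 = 17
ES_Packaging design = max(EF_Tooling=13, EF_Supplier sourcing=15) = 15; EF_Packaging design = 15+5 = 20
ES_Regulatory filing = max(EF_Prototype build=9, EF_Supplier sourcing=15) = 15; EF_Regulatory filing = 15+9 = 24
ES_Marketing collateral = 22; EF_Marketing collateral = 22+13 = 35
ES_Sales training = max(EF_Supplier sourcing=15, EF_QA=17, EF_Packaging design=20, EF_Regulatory filing=24, EF_Marketing collateral=35) = 35; EF_Sales training = 35+2 = 37
Expected project duration μ = 37 days. Critical path: Prototype build → Pilot run → Marketing collateral → Sales training.

Variance along critical path = 1.000 + 0.444 + 1.000 + 0.111 = 2.556; σ = 1.599 days.
D = μ + z·σ = 37 + 1.036·1.599 = 38.7 days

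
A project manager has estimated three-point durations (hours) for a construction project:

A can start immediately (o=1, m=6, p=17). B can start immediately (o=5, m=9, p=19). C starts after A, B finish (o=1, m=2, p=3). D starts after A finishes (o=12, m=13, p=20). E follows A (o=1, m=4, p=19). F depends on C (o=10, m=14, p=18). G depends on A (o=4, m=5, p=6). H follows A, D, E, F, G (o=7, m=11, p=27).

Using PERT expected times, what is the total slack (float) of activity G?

te_A = (1 + 4·6 + 17)/6 = 42/6 = 7
te_B = (5 + 4·9 + 19)/6 = 60/6 = 10
te_C = (1 + 4·2 + 3)/6 = 12/6 = 2
te_D = (12 + 4·13 + 20)/6 = 84/6 = 14
te_E = (1 + 4·4 + 19)/6 = 36/6 = 6
te_F = (10 + 4·14 + 18)/6 = 84/6 = 14
te_G = (4 + 4·5 + 6)/6 = 30/6 = 5
te_H = (7 + 4·11 + 27)/6 = 78/6 = 13

Forward pass:
ES_A = 0; EF_A = 7
ES_B = 0; EF_B = 10
ES_C = max(EF_A=7, EF_B=10) = 10; EF_C = 10+2 = 12
ES_D = 7; EF_D = 7+14 = 21
ES_E = 7; EF_E = 7+6 = 13
ES_F = 12; EF_F = 12+14 = 26
ES_G = 7; EF_G = 7+5 = 12
ES_H = max(EF_A=7, EF_D=21, EF_E=13, EF_F=26, EF_G=12) = 26; EF_H = 26+13 = 39
Expected project duration μ = 39 hours. Critical path: B → C → F → H.

Backward pass:
LF_H = 39; LS_H = 39−13 = 26
LF_G = LS_H = 26; LS_G = 26−5 = 21
LF_F = LS_H = 26; LS_F = 26−14 = 12
LF_E = LS_H = 26; LS_E = 26−6 = 20
LF_D = LS_H = 26; LS_D = 26−14 = 12
LF_C = LS_F = 12; LS_C = 12−2 = 10
LF_B = LS_C = 10; LS_B = 10−10 = 0
LF_A = min(LS_C=10, LS_D=12, LS_E=20, LS_G=21, LS_H=26) = 10; LS_A = 10−7 = 3
Slack_G = LS_G − ES_G = 21 − 7 = 14

14 hours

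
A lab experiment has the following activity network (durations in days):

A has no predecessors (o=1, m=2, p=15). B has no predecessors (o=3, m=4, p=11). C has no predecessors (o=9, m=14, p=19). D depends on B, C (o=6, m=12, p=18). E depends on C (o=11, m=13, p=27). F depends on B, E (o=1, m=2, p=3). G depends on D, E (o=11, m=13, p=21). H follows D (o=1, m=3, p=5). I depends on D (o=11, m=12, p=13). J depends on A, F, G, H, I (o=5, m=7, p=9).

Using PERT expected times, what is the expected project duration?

50 days

te_A = (1 + 4·2 + 15)/6 = 24/6 = 4
te_B = (3 + 4·4 + 11)/6 = 30/6 = 5
te_C = (9 + 4·14 + 19)/6 = 84/6 = 14
te_D = (6 + 4·12 + 18)/6 = 72/6 = 12
te_E = (11 + 4·13 + 27)/6 = 90/6 = 15
te_F = (1 + 4·2 + 3)/6 = 12/6 = 2
te_G = (11 + 4·13 + 21)/6 = 84/6 = 14
te_H = (1 + 4·3 + 5)/6 = 18/6 = 3
te_I = (11 + 4·12 + 13)/6 = 72/6 = 12
te_J = (5 + 4·7 + 9)/6 = 42/6 = 7

Forward pass:
ES_A = 0; EF_A = 4
ES_B = 0; EF_B = 5
ES_C = 0; EF_C = 14
ES_D = max(EF_B=5, EF_C=14) = 14; EF_D = 14+12 = 26
ES_E = 14; EF_E = 14+15 = 29
ES_F = max(EF_B=5, EF_E=29) = 29; EF_F = 29+2 = 31
ES_G = max(EF_D=26, EF_E=29) = 29; EF_G = 29+14 = 43
ES_H = 26; EF_H = 26+3 = 29
ES_I = 26; EF_I = 26+12 = 38
ES_J = max(EF_A=4, EF_F=31, EF_G=43, EF_H=29, EF_I=38) = 43; EF_J = 43+7 = 50
Expected project duration μ = 50 days. Critical path: C → E → G → J.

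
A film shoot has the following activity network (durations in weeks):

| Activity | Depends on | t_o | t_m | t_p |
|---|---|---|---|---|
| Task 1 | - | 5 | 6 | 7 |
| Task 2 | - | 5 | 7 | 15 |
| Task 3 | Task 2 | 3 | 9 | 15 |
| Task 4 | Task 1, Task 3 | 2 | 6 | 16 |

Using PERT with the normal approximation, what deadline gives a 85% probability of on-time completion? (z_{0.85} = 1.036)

27.6 weeks

te_Task 1 = (5 + 4·6 + 7)/6 = 36/6 = 6; σ²_Task 1 = ((7−5)/6)² = 0.111
te_Task 2 = (5 + 4·7 + 15)/6 = 48/6 = 8; σ²_Task 2 = ((15−5)/6)² = 2.778
te_Task 3 = (3 + 4·9 + 15)/6 = 54/6 = 9; σ²_Task 3 = ((15−3)/6)² = 4.000
te_Task 4 = (2 + 4·6 + 16)/6 = 42/6 = 7; σ²_Task 4 = ((16−2)/6)² = 5.444

Forward pass:
ES_Task 1 = 0; EF_Task 1 = 6
ES_Task 2 = 0; EF_Task 2 = 8
ES_Task 3 = 8; EF_Task 3 = 8+9 = 17
ES_Task 4 = max(EF_Task 1=6, EF_Task 3=17) = 17; EF_Task 4 = 17+7 = 24
Expected project duration μ = 24 weeks. Critical path: Task 2 → Task 3 → Task 4.

Variance along critical path = 2.778 + 4.000 + 5.444 = 12.222; σ = 3.496 weeks.
D = μ + z·σ = 24 + 1.036·3.496 = 27.6 weeks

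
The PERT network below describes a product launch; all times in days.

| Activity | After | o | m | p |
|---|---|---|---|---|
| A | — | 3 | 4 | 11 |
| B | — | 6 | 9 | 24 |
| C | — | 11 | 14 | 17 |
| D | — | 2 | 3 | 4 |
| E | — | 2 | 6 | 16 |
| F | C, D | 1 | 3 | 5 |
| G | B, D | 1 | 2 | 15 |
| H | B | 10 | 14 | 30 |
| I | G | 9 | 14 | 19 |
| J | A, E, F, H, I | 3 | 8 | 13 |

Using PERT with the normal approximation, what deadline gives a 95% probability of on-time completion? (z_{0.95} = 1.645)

44.4 days

te_A = (3 + 4·4 + 11)/6 = 30/6 = 5; σ²_A = ((11−3)/6)² = 1.778
te_B = (6 + 4·9 + 24)/6 = 66/6 = 11; σ²_B = ((24−6)/6)² = 9.000
te_C = (11 + 4·14 + 17)/6 = 84/6 = 14; σ²_C = ((17−11)/6)² = 1.000
te_D = (2 + 4·3 + 4)/6 = 18/6 = 3; σ²_D = ((4−2)/6)² = 0.111
te_E = (2 + 4·6 + 16)/6 = 42/6 = 7; σ²_E = ((16−2)/6)² = 5.444
te_F = (1 + 4·3 + 5)/6 = 18/6 = 3; σ²_F = ((5−1)/6)² = 0.444
te_G = (1 + 4·2 + 15)/6 = 24/6 = 4; σ²_G = ((15−1)/6)² = 5.444
te_H = (10 + 4·14 + 30)/6 = 96/6 = 16; σ²_H = ((30−10)/6)² = 11.111
te_I = (9 + 4·14 + 19)/6 = 84/6 = 14; σ²_I = ((19−9)/6)² = 2.778
te_J = (3 + 4·8 + 13)/6 = 48/6 = 8; σ²_J = ((13−3)/6)² = 2.778

Forward pass:
ES_A = 0; EF_A = 5
ES_B = 0; EF_B = 11
ES_C = 0; EF_C = 14
ES_D = 0; EF_D = 3
ES_E = 0; EF_E = 7
ES_F = max(EF_C=14, EF_D=3) = 14; EF_F = 14+3 = 17
ES_G = max(EF_B=11, EF_D=3) = 11; EF_G = 11+4 = 15
ES_H = 11; EF_H = 11+16 = 27
ES_I = 15; EF_I = 15+14 = 29
ES_J = max(EF_A=5, EF_E=7, EF_F=17, EF_H=27, EF_I=29) = 29; EF_J = 29+8 = 37
Expected project duration μ = 37 days. Critical path: B → G → I → J.

Variance along critical path = 9.000 + 5.444 + 2.778 + 2.778 = 20.000; σ = 4.472 days.
D = μ + z·σ = 37 + 1.645·4.472 = 44.4 days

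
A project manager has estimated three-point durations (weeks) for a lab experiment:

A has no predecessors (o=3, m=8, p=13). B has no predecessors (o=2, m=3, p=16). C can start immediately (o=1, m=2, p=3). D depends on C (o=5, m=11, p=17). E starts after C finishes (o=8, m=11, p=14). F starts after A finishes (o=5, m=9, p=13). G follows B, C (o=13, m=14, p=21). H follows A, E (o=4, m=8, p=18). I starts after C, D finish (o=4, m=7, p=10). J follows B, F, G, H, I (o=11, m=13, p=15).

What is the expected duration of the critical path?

35 weeks

te_A = (3 + 4·8 + 13)/6 = 48/6 = 8
te_B = (2 + 4·3 + 16)/6 = 30/6 = 5
te_C = (1 + 4·2 + 3)/6 = 12/6 = 2
te_D = (5 + 4·11 + 17)/6 = 66/6 = 11
te_E = (8 + 4·11 + 14)/6 = 66/6 = 11
te_F = (5 + 4·9 + 13)/6 = 54/6 = 9
te_G = (13 + 4·14 + 21)/6 = 90/6 = 15
te_H = (4 + 4·8 + 18)/6 = 54/6 = 9
te_I = (4 + 4·7 + 10)/6 = 42/6 = 7
te_J = (11 + 4·13 + 15)/6 = 78/6 = 13

Forward pass:
ES_A = 0; EF_A = 8
ES_B = 0; EF_B = 5
ES_C = 0; EF_C = 2
ES_D = 2; EF_D = 2+11 = 13
ES_E = 2; EF_E = 2+11 = 13
ES_F = 8; EF_F = 8+9 = 17
ES_G = max(EF_B=5, EF_C=2) = 5; EF_G = 5+15 = 20
ES_H = max(EF_A=8, EF_E=13) = 13; EF_H = 13+9 = 22
ES_I = max(EF_C=2, EF_D=13) = 13; EF_I = 13+7 = 20
ES_J = max(EF_B=5, EF_F=17, EF_G=20, EF_H=22, EF_I=20) = 22; EF_J = 22+13 = 35
Expected project duration μ = 35 weeks. Critical path: C → E → H → J.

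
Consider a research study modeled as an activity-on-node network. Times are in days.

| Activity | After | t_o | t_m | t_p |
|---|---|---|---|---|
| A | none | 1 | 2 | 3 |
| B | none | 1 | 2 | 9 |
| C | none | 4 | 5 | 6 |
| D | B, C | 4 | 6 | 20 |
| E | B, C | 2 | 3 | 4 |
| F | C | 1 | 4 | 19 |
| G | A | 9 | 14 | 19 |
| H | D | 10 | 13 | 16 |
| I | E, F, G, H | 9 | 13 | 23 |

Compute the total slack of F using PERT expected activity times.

15 days

te_A = (1 + 4·2 + 3)/6 = 12/6 = 2
te_B = (1 + 4·2 + 9)/6 = 18/6 = 3
te_C = (4 + 4·5 + 6)/6 = 30/6 = 5
te_D = (4 + 4·6 + 20)/6 = 48/6 = 8
te_E = (2 + 4·3 + 4)/6 = 18/6 = 3
te_F = (1 + 4·4 + 19)/6 = 36/6 = 6
te_G = (9 + 4·14 + 19)/6 = 84/6 = 14
te_H = (10 + 4·13 + 16)/6 = 78/6 = 13
te_I = (9 + 4·13 + 23)/6 = 84/6 = 14

Forward pass:
ES_A = 0; EF_A = 2
ES_B = 0; EF_B = 3
ES_C = 0; EF_C = 5
ES_D = max(EF_B=3, EF_C=5) = 5; EF_D = 5+8 = 13
ES_E = max(EF_B=3, EF_C=5) = 5; EF_E = 5+3 = 8
ES_F = 5; EF_F = 5+6 = 11
ES_G = 2; EF_G = 2+14 = 16
ES_H = 13; EF_H = 13+13 = 26
ES_I = max(EF_E=8, EF_F=11, EF_G=16, EF_H=26) = 26; EF_I = 26+14 = 40
Expected project duration μ = 40 days. Critical path: C → D → H → I.

Backward pass:
LF_I = 40; LS_I = 40−14 = 26
LF_H = LS_I = 26; LS_H = 26−13 = 13
LF_G = LS_I = 26; LS_G = 26−14 = 12
LF_F = LS_I = 26; LS_F = 26−6 = 20
LF_E = LS_I = 26; LS_E = 26−3 = 23
LF_D = LS_H = 13; LS_D = 13−8 = 5
LF_C = min(LS_D=5, LS_E=23, LS_F=20) = 5; LS_C = 5−5 = 0
LF_B = min(LS_D=5, LS_E=23) = 5; LS_B = 5−3 = 2
LF_A = LS_G = 12; LS_A = 12−2 = 10
Slack_F = LS_F − ES_F = 20 − 5 = 15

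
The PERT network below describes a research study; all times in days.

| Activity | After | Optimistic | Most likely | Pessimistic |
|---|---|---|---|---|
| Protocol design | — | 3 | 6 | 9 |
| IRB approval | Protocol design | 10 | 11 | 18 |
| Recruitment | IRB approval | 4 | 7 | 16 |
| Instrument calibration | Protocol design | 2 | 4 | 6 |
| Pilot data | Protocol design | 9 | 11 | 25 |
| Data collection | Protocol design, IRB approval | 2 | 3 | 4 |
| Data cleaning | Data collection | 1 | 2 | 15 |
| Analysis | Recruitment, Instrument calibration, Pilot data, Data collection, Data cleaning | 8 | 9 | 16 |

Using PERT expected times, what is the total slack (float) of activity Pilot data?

te_Protocol design = (3 + 4·6 + 9)/6 = 36/6 = 6
te_IRB approval = (10 + 4·11 + 18)/6 = 72/6 = 12
te_Recruitment = (4 + 4·7 + 16)/6 = 48/6 = 8
te_Instrument calibration = (2 + 4·4 + 6)/6 = 24/6 = 4
te_Pilot data = (9 + 4·11 + 25)/6 = 78/6 = 13
te_Data collection = (2 + 4·3 + 4)/6 = 18/6 = 3
te_Data cleaning = (1 + 4·2 + 15)/6 = 24/6 = 4
te_Analysis = (8 + 4·9 + 16)/6 = 60/6 = 10

Forward pass:
ES_Protocol design = 0; EF_Protocol design = 6
ES_IRB approval = 6; EF_IRB approval = 6+12 = 18
ES_Recruitment = 18; EF_Recruitment = 18+8 = 26
ES_Instrument calibration = 6; EF_Instrument calibration = 6+4 = 10
ES_Pilot data = 6; EF_Pilot data = 6+13 = 19
ES_Data collection = max(EF_Protocol design=6, EF_IRB approval=18) = 18; EF_Data collection = 18+3 = 21
ES_Data cleaning = 21; EF_Data cleaning = 21+4 = 25
ES_Analysis = max(EF_Recruitment=26, EF_Instrument calibration=10, EF_Pilot data=19, EF_Data collection=21, EF_Data cleaning=25) = 26; EF_Analysis = 26+10 = 36
Expected project duration μ = 36 days. Critical path: Protocol design → IRB approval → Recruitment → Analysis.

Backward pass:
LF_Analysis = 36; LS_Analysis = 36−10 = 26
LF_Data cleaning = LS_Analysis = 26; LS_Data cleaning = 26−4 = 22
LF_Data collection = min(LS_Data cleaning=22, LS_Analysis=26) = 22; LS_Data collection = 22−3 = 19
LF_Pilot data = LS_Analysis = 26; LS_Pilot data = 26−13 = 13
LF_Instrument calibration = LS_Analysis = 26; LS_Instrument calibration = 26−4 = 22
LF_Recruitment = LS_Analysis = 26; LS_Recruitment = 26−8 = 18
LF_IRB approval = min(LS_Recruitment=18, LS_Data collection=19) = 18; LS_IRB approval = 18−12 = 6
LF_Protocol design = min(LS_IRB approval=6, LS_Instrument calibration=22, LS_Pilot data=13, LS_Data collection=19) = 6; LS_Protocol design = 6−6 = 0
Slack_Pilot data = LS_Pilot data − ES_Pilot data = 13 − 6 = 7

7 days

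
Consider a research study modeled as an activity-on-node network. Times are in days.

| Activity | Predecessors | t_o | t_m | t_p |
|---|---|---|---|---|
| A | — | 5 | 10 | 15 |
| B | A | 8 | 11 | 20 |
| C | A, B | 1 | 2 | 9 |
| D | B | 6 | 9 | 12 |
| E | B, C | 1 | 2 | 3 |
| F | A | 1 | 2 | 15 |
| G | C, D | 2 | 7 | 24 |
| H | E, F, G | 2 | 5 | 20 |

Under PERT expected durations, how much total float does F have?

26 days

te_A = (5 + 4·10 + 15)/6 = 60/6 = 10
te_B = (8 + 4·11 + 20)/6 = 72/6 = 12
te_C = (1 + 4·2 + 9)/6 = 18/6 = 3
te_D = (6 + 4·9 + 12)/6 = 54/6 = 9
te_E = (1 + 4·2 + 3)/6 = 12/6 = 2
te_F = (1 + 4·2 + 15)/6 = 24/6 = 4
te_G = (2 + 4·7 + 24)/6 = 54/6 = 9
te_H = (2 + 4·5 + 20)/6 = 42/6 = 7

Forward pass:
ES_A = 0; EF_A = 10
ES_B = 10; EF_B = 10+12 = 22
ES_C = max(EF_A=10, EF_B=22) = 22; EF_C = 22+3 = 25
ES_D = 22; EF_D = 22+9 = 31
ES_E = max(EF_B=22, EF_C=25) = 25; EF_E = 25+2 = 27
ES_F = 10; EF_F = 10+4 = 14
ES_G = max(EF_C=25, EF_D=31) = 31; EF_G = 31+9 = 40
ES_H = max(EF_E=27, EF_F=14, EF_G=40) = 40; EF_H = 40+7 = 47
Expected project duration μ = 47 days. Critical path: A → B → D → G → H.

Backward pass:
LF_H = 47; LS_H = 47−7 = 40
LF_G = LS_H = 40; LS_G = 40−9 = 31
LF_F = LS_H = 40; LS_F = 40−4 = 36
LF_E = LS_H = 40; LS_E = 40−2 = 38
LF_D = LS_G = 31; LS_D = 31−9 = 22
LF_C = min(LS_E=38, LS_G=31) = 31; LS_C = 31−3 = 28
LF_B = min(LS_C=28, LS_D=22, LS_E=38) = 22; LS_B = 22−12 = 10
LF_A = min(LS_B=10, LS_C=28, LS_F=36) = 10; LS_A = 10−10 = 0
Slack_F = LS_F − ES_F = 36 − 10 = 26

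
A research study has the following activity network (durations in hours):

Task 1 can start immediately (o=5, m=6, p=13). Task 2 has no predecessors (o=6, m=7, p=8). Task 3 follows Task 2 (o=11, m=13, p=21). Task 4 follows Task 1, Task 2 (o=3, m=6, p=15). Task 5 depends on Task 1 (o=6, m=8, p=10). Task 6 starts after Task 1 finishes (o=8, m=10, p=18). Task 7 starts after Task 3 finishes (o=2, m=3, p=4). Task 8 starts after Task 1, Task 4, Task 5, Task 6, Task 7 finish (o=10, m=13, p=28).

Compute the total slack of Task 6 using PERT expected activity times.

te_Task 1 = (5 + 4·6 + 13)/6 = 42/6 = 7
te_Task 2 = (6 + 4·7 + 8)/6 = 42/6 = 7
te_Task 3 = (11 + 4·13 + 21)/6 = 84/6 = 14
te_Task 4 = (3 + 4·6 + 15)/6 = 42/6 = 7
te_Task 5 = (6 + 4·8 + 10)/6 = 48/6 = 8
te_Task 6 = (8 + 4·10 + 18)/6 = 66/6 = 11
te_Task 7 = (2 + 4·3 + 4)/6 = 18/6 = 3
te_Task 8 = (10 + 4·13 + 28)/6 = 90/6 = 15

Forward pass:
ES_Task 1 = 0; EF_Task 1 = 7
ES_Task 2 = 0; EF_Task 2 = 7
ES_Task 3 = 7; EF_Task 3 = 7+14 = 21
ES_Task 4 = max(EF_Task 1=7, EF_Task 2=7) = 7; EF_Task 4 = 7+7 = 14
ES_Task 5 = 7; EF_Task 5 = 7+8 = 15
ES_Task 6 = 7; EF_Task 6 = 7+11 = 18
ES_Task 7 = 21; EF_Task 7 = 21+3 = 24
ES_Task 8 = max(EF_Task 1=7, EF_Task 4=14, EF_Task 5=15, EF_Task 6=18, EF_Task 7=24) = 24; EF_Task 8 = 24+15 = 39
Expected project duration μ = 39 hours. Critical path: Task 2 → Task 3 → Task 7 → Task 8.

Backward pass:
LF_Task 8 = 39; LS_Task 8 = 39−15 = 24
LF_Task 7 = LS_Task 8 = 24; LS_Task 7 = 24−3 = 21
LF_Task 6 = LS_Task 8 = 24; LS_Task 6 = 24−11 = 13
LF_Task 5 = LS_Task 8 = 24; LS_Task 5 = 24−8 = 16
LF_Task 4 = LS_Task 8 = 24; LS_Task 4 = 24−7 = 17
LF_Task 3 = LS_Task 7 = 21; LS_Task 3 = 21−14 = 7
LF_Task 2 = min(LS_Task 3=7, LS_Task 4=17) = 7; LS_Task 2 = 7−7 = 0
LF_Task 1 = min(LS_Task 4=17, LS_Task 5=16, LS_Task 6=13, LS_Task 8=24) = 13; LS_Task 1 = 13−7 = 6
Slack_Task 6 = LS_Task 6 − ES_Task 6 = 13 − 7 = 6

6 hours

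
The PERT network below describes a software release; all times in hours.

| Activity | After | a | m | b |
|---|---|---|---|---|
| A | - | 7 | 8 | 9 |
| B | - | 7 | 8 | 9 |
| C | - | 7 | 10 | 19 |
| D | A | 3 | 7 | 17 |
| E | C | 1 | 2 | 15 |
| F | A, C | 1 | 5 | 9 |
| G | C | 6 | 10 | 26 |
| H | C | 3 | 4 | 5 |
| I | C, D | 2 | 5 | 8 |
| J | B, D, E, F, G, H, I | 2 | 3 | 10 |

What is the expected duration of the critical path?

te_A = (7 + 4·8 + 9)/6 = 48/6 = 8
te_B = (7 + 4·8 + 9)/6 = 48/6 = 8
te_C = (7 + 4·10 + 19)/6 = 66/6 = 11
te_D = (3 + 4·7 + 17)/6 = 48/6 = 8
te_E = (1 + 4·2 + 15)/6 = 24/6 = 4
te_F = (1 + 4·5 + 9)/6 = 30/6 = 5
te_G = (6 + 4·10 + 26)/6 = 72/6 = 12
te_H = (3 + 4·4 + 5)/6 = 24/6 = 4
te_I = (2 + 4·5 + 8)/6 = 30/6 = 5
te_J = (2 + 4·3 + 10)/6 = 24/6 = 4

Forward pass:
ES_A = 0; EF_A = 8
ES_B = 0; EF_B = 8
ES_C = 0; EF_C = 11
ES_D = 8; EF_D = 8+8 = 16
ES_E = 11; EF_E = 11+4 = 15
ES_F = max(EF_A=8, EF_C=11) = 11; EF_F = 11+5 = 16
ES_G = 11; EF_G = 11+12 = 23
ES_H = 11; EF_H = 11+4 = 15
ES_I = max(EF_C=11, EF_D=16) = 16; EF_I = 16+5 = 21
ES_J = max(EF_B=8, EF_D=16, EF_E=15, EF_F=16, EF_G=23, EF_H=15, EF_I=21) = 23; EF_J = 23+4 = 27
Expected project duration μ = 27 hours. Critical path: C → G → J.

27 hours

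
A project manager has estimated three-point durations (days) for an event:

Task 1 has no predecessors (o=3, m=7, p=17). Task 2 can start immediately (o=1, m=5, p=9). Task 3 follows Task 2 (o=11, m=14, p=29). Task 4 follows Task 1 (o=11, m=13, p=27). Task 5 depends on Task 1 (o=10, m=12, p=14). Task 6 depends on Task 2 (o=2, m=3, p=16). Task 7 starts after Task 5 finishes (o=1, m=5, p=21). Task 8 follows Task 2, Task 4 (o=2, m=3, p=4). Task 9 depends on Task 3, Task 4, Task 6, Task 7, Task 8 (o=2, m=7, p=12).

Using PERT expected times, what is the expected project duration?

te_Task 1 = (3 + 4·7 + 17)/6 = 48/6 = 8
te_Task 2 = (1 + 4·5 + 9)/6 = 30/6 = 5
te_Task 3 = (11 + 4·14 + 29)/6 = 96/6 = 16
te_Task 4 = (11 + 4·13 + 27)/6 = 90/6 = 15
te_Task 5 = (10 + 4·12 + 14)/6 = 72/6 = 12
te_Task 6 = (2 + 4·3 + 16)/6 = 30/6 = 5
te_Task 7 = (1 + 4·5 + 21)/6 = 42/6 = 7
te_Task 8 = (2 + 4·3 + 4)/6 = 18/6 = 3
te_Task 9 = (2 + 4·7 + 12)/6 = 42/6 = 7

Forward pass:
ES_Task 1 = 0; EF_Task 1 = 8
ES_Task 2 = 0; EF_Task 2 = 5
ES_Task 3 = 5; EF_Task 3 = 5+16 = 21
ES_Task 4 = 8; EF_Task 4 = 8+15 = 23
ES_Task 5 = 8; EF_Task 5 = 8+12 = 20
ES_Task 6 = 5; EF_Task 6 = 5+5 = 10
ES_Task 7 = 20; EF_Task 7 = 20+7 = 27
ES_Task 8 = max(EF_Task 2=5, EF_Task 4=23) = 23; EF_Task 8 = 23+3 = 26
ES_Task 9 = max(EF_Task 3=21, EF_Task 4=23, EF_Task 6=10, EF_Task 7=27, EF_Task 8=26) = 27; EF_Task 9 = 27+7 = 34
Expected project duration μ = 34 days. Critical path: Task 1 → Task 5 → Task 7 → Task 9.

34 days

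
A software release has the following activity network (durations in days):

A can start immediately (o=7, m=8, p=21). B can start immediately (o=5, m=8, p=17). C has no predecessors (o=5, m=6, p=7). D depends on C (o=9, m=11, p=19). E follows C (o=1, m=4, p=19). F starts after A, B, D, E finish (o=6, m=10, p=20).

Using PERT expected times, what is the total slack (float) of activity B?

te_A = (7 + 4·8 + 21)/6 = 60/6 = 10
te_B = (5 + 4·8 + 17)/6 = 54/6 = 9
te_C = (5 + 4·6 + 7)/6 = 36/6 = 6
te_D = (9 + 4·11 + 19)/6 = 72/6 = 12
te_E = (1 + 4·4 + 19)/6 = 36/6 = 6
te_F = (6 + 4·10 + 20)/6 = 66/6 = 11

Forward pass:
ES_A = 0; EF_A = 10
ES_B = 0; EF_B = 9
ES_C = 0; EF_C = 6
ES_D = 6; EF_D = 6+12 = 18
ES_E = 6; EF_E = 6+6 = 12
ES_F = max(EF_A=10, EF_B=9, EF_D=18, EF_E=12) = 18; EF_F = 18+11 = 29
Expected project duration μ = 29 days. Critical path: C → D → F.

Backward pass:
LF_F = 29; LS_F = 29−11 = 18
LF_E = LS_F = 18; LS_E = 18−6 = 12
LF_D = LS_F = 18; LS_D = 18−12 = 6
LF_C = min(LS_D=6, LS_E=12) = 6; LS_C = 6−6 = 0
LF_B = LS_F = 18; LS_B = 18−9 = 9
LF_A = LS_F = 18; LS_A = 18−10 = 8
Slack_B = LS_B − ES_B = 9 − 0 = 9

9 days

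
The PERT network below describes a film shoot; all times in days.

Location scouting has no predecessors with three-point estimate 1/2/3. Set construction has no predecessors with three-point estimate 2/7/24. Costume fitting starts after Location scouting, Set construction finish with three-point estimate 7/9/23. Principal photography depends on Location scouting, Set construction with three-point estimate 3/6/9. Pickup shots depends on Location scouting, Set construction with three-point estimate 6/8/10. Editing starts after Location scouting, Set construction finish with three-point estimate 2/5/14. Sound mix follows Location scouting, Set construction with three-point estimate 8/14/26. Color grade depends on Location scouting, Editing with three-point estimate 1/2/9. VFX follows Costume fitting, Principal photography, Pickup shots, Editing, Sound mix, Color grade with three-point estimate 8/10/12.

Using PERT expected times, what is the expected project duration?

te_Location scouting = (1 + 4·2 + 3)/6 = 12/6 = 2
te_Set construction = (2 + 4·7 + 24)/6 = 54/6 = 9
te_Costume fitting = (7 + 4·9 + 23)/6 = 66/6 = 11
te_Principal photography = (3 + 4·6 + 9)/6 = 36/6 = 6
te_Pickup shots = (6 + 4·8 + 10)/6 = 48/6 = 8
te_Editing = (2 + 4·5 + 14)/6 = 36/6 = 6
te_Sound mix = (8 + 4·14 + 26)/6 = 90/6 = 15
te_Color grade = (1 + 4·2 + 9)/6 = 18/6 = 3
te_VFX = (8 + 4·10 + 12)/6 = 60/6 = 10

Forward pass:
ES_Location scouting = 0; EF_Location scouting = 2
ES_Set construction = 0; EF_Set construction = 9
ES_Costume fitting = max(EF_Location scouting=2, EF_Set construction=9) = 9; EF_Costume fitting = 9+11 = 20
ES_Principal photography = max(EF_Location scouting=2, EF_Set construction=9) = 9; EF_Principal photography = 9+6 = 15
ES_Pickup shots = max(EF_Location scouting=2, EF_Set construction=9) = 9; EF_Pickup shots = 9+8 = 17
ES_Editing = max(EF_Location scouting=2, EF_Set construction=9) = 9; EF_Editing = 9+6 = 15
ES_Sound mix = max(EF_Location scouting=2, EF_Set construction=9) = 9; EF_Sound mix = 9+15 = 24
ES_Color grade = max(EF_Location scouting=2, EF_Editing=15) = 15; EF_Color grade = 15+3 = 18
ES_VFX = max(EF_Costume fitting=20, EF_Principal photography=15, EF_Pickup shots=17, EF_Editing=15, EF_Sound mix=24, EF_Color grade=18) = 24; EF_VFX = 24+10 = 34
Expected project duration μ = 34 days. Critical path: Set construction → Sound mix → VFX.

34 days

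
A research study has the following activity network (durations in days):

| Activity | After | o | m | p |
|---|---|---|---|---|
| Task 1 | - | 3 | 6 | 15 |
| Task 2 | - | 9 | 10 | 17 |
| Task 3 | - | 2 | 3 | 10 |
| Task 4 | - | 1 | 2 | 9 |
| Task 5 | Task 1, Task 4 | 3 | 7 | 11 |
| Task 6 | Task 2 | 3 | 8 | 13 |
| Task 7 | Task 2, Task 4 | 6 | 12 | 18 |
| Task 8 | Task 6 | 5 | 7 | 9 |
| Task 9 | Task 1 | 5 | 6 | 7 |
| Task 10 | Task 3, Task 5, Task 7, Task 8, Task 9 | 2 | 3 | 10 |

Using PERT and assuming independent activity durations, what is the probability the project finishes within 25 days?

0.027

te_Task 1 = (3 + 4·6 + 15)/6 = 42/6 = 7; σ²_Task 1 = ((15−3)/6)² = 4.000
te_Task 2 = (9 + 4·10 + 17)/6 = 66/6 = 11; σ²_Task 2 = ((17−9)/6)² = 1.778
te_Task 3 = (2 + 4·3 + 10)/6 = 24/6 = 4; σ²_Task 3 = ((10−2)/6)² = 1.778
te_Task 4 = (1 + 4·2 + 9)/6 = 18/6 = 3; σ²_Task 4 = ((9−1)/6)² = 1.778
te_Task 5 = (3 + 4·7 + 11)/6 = 42/6 = 7; σ²_Task 5 = ((11−3)/6)² = 1.778
te_Task 6 = (3 + 4·8 + 13)/6 = 48/6 = 8; σ²_Task 6 = ((13−3)/6)² = 2.778
te_Task 7 = (6 + 4·12 + 18)/6 = 72/6 = 12; σ²_Task 7 = ((18−6)/6)² = 4.000
te_Task 8 = (5 + 4·7 + 9)/6 = 42/6 = 7; σ²_Task 8 = ((9−5)/6)² = 0.444
te_Task 9 = (5 + 4·6 + 7)/6 = 36/6 = 6; σ²_Task 9 = ((7−5)/6)² = 0.111
te_Task 10 = (2 + 4·3 + 10)/6 = 24/6 = 4; σ²_Task 10 = ((10−2)/6)² = 1.778

Forward pass:
ES_Task 1 = 0; EF_Task 1 = 7
ES_Task 2 = 0; EF_Task 2 = 11
ES_Task 3 = 0; EF_Task 3 = 4
ES_Task 4 = 0; EF_Task 4 = 3
ES_Task 5 = max(EF_Task 1=7, EF_Task 4=3) = 7; EF_Task 5 = 7+7 = 14
ES_Task 6 = 11; EF_Task 6 = 11+8 = 19
ES_Task 7 = max(EF_Task 2=11, EF_Task 4=3) = 11; EF_Task 7 = 11+12 = 23
ES_Task 8 = 19; EF_Task 8 = 19+7 = 26
ES_Task 9 = 7; EF_Task 9 = 7+6 = 13
ES_Task 10 = max(EF_Task 3=4, EF_Task 5=14, EF_Task 7=23, EF_Task 8=26, EF_Task 9=13) = 26; EF_Task 10 = 26+4 = 30
Expected project duration μ = 30 days. Critical path: Task 2 → Task 6 → Task 8 → Task 10.

Variance along critical path = 1.778 + 2.778 + 0.444 + 1.778 = 6.778; σ = √6.778 = 2.603 days.
Z = (25 − 30) / 2.603 = -1.921
P(T ≤ 25) = Φ(-1.921) ≈ 0.027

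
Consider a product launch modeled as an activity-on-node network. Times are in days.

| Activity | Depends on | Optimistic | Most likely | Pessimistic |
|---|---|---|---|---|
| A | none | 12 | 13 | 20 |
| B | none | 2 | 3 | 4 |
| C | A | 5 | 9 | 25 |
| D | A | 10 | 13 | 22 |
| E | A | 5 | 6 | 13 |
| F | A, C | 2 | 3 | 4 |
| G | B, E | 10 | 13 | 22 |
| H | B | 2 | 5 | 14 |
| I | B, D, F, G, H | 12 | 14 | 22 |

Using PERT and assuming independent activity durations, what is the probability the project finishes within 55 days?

0.940

te_A = (12 + 4·13 + 20)/6 = 84/6 = 14; σ²_A = ((20−12)/6)² = 1.778
te_B = (2 + 4·3 + 4)/6 = 18/6 = 3; σ²_B = ((4−2)/6)² = 0.111
te_C = (5 + 4·9 + 25)/6 = 66/6 = 11; σ²_C = ((25−5)/6)² = 11.111
te_D = (10 + 4·13 + 22)/6 = 84/6 = 14; σ²_D = ((22−10)/6)² = 4.000
te_E = (5 + 4·6 + 13)/6 = 42/6 = 7; σ²_E = ((13−5)/6)² = 1.778
te_F = (2 + 4·3 + 4)/6 = 18/6 = 3; σ²_F = ((4−2)/6)² = 0.111
te_G = (10 + 4·13 + 22)/6 = 84/6 = 14; σ²_G = ((22−10)/6)² = 4.000
te_H = (2 + 4·5 + 14)/6 = 36/6 = 6; σ²_H = ((14−2)/6)² = 4.000
te_I = (12 + 4·14 + 22)/6 = 90/6 = 15; σ²_I = ((22−12)/6)² = 2.778

Forward pass:
ES_A = 0; EF_A = 14
ES_B = 0; EF_B = 3
ES_C = 14; EF_C = 14+11 = 25
ES_D = 14; EF_D = 14+14 = 28
ES_E = 14; EF_E = 14+7 = 21
ES_F = max(EF_A=14, EF_C=25) = 25; EF_F = 25+3 = 28
ES_G = max(EF_B=3, EF_E=21) = 21; EF_G = 21+14 = 35
ES_H = 3; EF_H = 3+6 = 9
ES_I = max(EF_B=3, EF_D=28, EF_F=28, EF_G=35, EF_H=9) = 35; EF_I = 35+15 = 50
Expected project duration μ = 50 days. Critical path: A → E → G → I.

Variance along critical path = 1.778 + 1.778 + 4.000 + 2.778 = 10.333; σ = √10.333 = 3.215 days.
Z = (55 − 50) / 3.215 = 1.555
P(T ≤ 55) = Φ(1.555) ≈ 0.940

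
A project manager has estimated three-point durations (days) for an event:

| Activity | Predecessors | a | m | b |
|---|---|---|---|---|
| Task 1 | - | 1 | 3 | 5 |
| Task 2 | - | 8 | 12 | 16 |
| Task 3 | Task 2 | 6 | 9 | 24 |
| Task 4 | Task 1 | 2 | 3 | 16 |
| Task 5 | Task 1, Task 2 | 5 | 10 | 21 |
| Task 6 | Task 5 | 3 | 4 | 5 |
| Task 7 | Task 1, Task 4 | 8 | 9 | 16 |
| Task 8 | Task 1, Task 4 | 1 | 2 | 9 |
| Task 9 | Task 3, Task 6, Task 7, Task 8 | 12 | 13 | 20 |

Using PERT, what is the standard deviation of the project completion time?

te_Task 1 = (1 + 4·3 + 5)/6 = 18/6 = 3; σ²_Task 1 = ((5−1)/6)² = 0.444
te_Task 2 = (8 + 4·12 + 16)/6 = 72/6 = 12; σ²_Task 2 = ((16−8)/6)² = 1.778
te_Task 3 = (6 + 4·9 + 24)/6 = 66/6 = 11; σ²_Task 3 = ((24−6)/6)² = 9.000
te_Task 4 = (2 + 4·3 + 16)/6 = 30/6 = 5; σ²_Task 4 = ((16−2)/6)² = 5.444
te_Task 5 = (5 + 4·10 + 21)/6 = 66/6 = 11; σ²_Task 5 = ((21−5)/6)² = 7.111
te_Task 6 = (3 + 4·4 + 5)/6 = 24/6 = 4; σ²_Task 6 = ((5−3)/6)² = 0.111
te_Task 7 = (8 + 4·9 + 16)/6 = 60/6 = 10; σ²_Task 7 = ((16−8)/6)² = 1.778
te_Task 8 = (1 + 4·2 + 9)/6 = 18/6 = 3; σ²_Task 8 = ((9−1)/6)² = 1.778
te_Task 9 = (12 + 4·13 + 20)/6 = 84/6 = 14; σ²_Task 9 = ((20−12)/6)² = 1.778

Forward pass:
ES_Task 1 = 0; EF_Task 1 = 3
ES_Task 2 = 0; EF_Task 2 = 12
ES_Task 3 = 12; EF_Task 3 = 12+11 = 23
ES_Task 4 = 3; EF_Task 4 = 3+5 = 8
ES_Task 5 = max(EF_Task 1=3, EF_Task 2=12) = 12; EF_Task 5 = 12+11 = 23
ES_Task 6 = 23; EF_Task 6 = 23+4 = 27
ES_Task 7 = max(EF_Task 1=3, EF_Task 4=8) = 8; EF_Task 7 = 8+10 = 18
ES_Task 8 = max(EF_Task 1=3, EF_Task 4=8) = 8; EF_Task 8 = 8+3 = 11
ES_Task 9 = max(EF_Task 3=23, EF_Task 6=27, EF_Task 7=18, EF_Task 8=11) = 27; EF_Task 9 = 27+14 = 41
Expected project duration μ = 41 days. Critical path: Task 2 → Task 5 → Task 6 → Task 9.

Variance along critical path = 1.778 + 7.111 + 0.111 + 1.778 = 10.778
σ = √10.778 = 3.283 days

3.28 days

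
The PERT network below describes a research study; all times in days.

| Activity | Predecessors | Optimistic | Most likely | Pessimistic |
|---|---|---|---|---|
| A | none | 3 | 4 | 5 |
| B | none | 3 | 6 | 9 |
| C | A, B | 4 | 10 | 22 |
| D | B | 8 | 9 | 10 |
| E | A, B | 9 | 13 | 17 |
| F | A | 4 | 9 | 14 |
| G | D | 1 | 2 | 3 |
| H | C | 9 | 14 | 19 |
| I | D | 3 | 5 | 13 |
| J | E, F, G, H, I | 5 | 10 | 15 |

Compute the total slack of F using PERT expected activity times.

te_A = (3 + 4·4 + 5)/6 = 24/6 = 4
te_B = (3 + 4·6 + 9)/6 = 36/6 = 6
te_C = (4 + 4·10 + 22)/6 = 66/6 = 11
te_D = (8 + 4·9 + 10)/6 = 54/6 = 9
te_E = (9 + 4·13 + 17)/6 = 78/6 = 13
te_F = (4 + 4·9 + 14)/6 = 54/6 = 9
te_G = (1 + 4·2 + 3)/6 = 12/6 = 2
te_H = (9 + 4·14 + 19)/6 = 84/6 = 14
te_I = (3 + 4·5 + 13)/6 = 36/6 = 6
te_J = (5 + 4·10 + 15)/6 = 60/6 = 10

Forward pass:
ES_A = 0; EF_A = 4
ES_B = 0; EF_B = 6
ES_C = max(EF_A=4, EF_B=6) = 6; EF_C = 6+11 = 17
ES_D = 6; EF_D = 6+9 = 15
ES_E = max(EF_A=4, EF_B=6) = 6; EF_E = 6+13 = 19
ES_F = 4; EF_F = 4+9 = 13
ES_G = 15; EF_G = 15+2 = 17
ES_H = 17; EF_H = 17+14 = 31
ES_I = 15; EF_I = 15+6 = 21
ES_J = max(EF_E=19, EF_F=13, EF_G=17, EF_H=31, EF_I=21) = 31; EF_J = 31+10 = 41
Expected project duration μ = 41 days. Critical path: B → C → H → J.

Backward pass:
LF_J = 41; LS_J = 41−10 = 31
LF_I = LS_J = 31; LS_I = 31−6 = 25
LF_H = LS_J = 31; LS_H = 31−14 = 17
LF_G = LS_J = 31; LS_G = 31−2 = 29
LF_F = LS_J = 31; LS_F = 31−9 = 22
LF_E = LS_J = 31; LS_E = 31−13 = 18
LF_D = min(LS_G=29, LS_I=25) = 25; LS_D = 25−9 = 16
LF_C = LS_H = 17; LS_C = 17−11 = 6
LF_B = min(LS_C=6, LS_D=16, LS_E=18) = 6; LS_B = 6−6 = 0
LF_A = min(LS_C=6, LS_E=18, LS_F=22) = 6; LS_A = 6−4 = 2
Slack_F = LS_F − ES_F = 22 − 4 = 18

18 days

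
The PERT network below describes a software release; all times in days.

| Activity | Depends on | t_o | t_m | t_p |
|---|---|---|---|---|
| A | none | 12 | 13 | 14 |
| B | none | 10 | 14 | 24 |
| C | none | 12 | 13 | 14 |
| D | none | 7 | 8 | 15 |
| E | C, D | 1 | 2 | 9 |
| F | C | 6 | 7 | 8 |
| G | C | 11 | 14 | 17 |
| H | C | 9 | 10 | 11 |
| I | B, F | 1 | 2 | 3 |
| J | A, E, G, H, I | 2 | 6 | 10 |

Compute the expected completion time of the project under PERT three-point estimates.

33 days

te_A = (12 + 4·13 + 14)/6 = 78/6 = 13
te_B = (10 + 4·14 + 24)/6 = 90/6 = 15
te_C = (12 + 4·13 + 14)/6 = 78/6 = 13
te_D = (7 + 4·8 + 15)/6 = 54/6 = 9
te_E = (1 + 4·2 + 9)/6 = 18/6 = 3
te_F = (6 + 4·7 + 8)/6 = 42/6 = 7
te_G = (11 + 4·14 + 17)/6 = 84/6 = 14
te_H = (9 + 4·10 + 11)/6 = 60/6 = 10
te_I = (1 + 4·2 + 3)/6 = 12/6 = 2
te_J = (2 + 4·6 + 10)/6 = 36/6 = 6

Forward pass:
ES_A = 0; EF_A = 13
ES_B = 0; EF_B = 15
ES_C = 0; EF_C = 13
ES_D = 0; EF_D = 9
ES_E = max(EF_C=13, EF_D=9) = 13; EF_E = 13+3 = 16
ES_F = 13; EF_F = 13+7 = 20
ES_G = 13; EF_G = 13+14 = 27
ES_H = 13; EF_H = 13+10 = 23
ES_I = max(EF_B=15, EF_F=20) = 20; EF_I = 20+2 = 22
ES_J = max(EF_A=13, EF_E=16, EF_G=27, EF_H=23, EF_I=22) = 27; EF_J = 27+6 = 33
Expected project duration μ = 33 days. Critical path: C → G → J.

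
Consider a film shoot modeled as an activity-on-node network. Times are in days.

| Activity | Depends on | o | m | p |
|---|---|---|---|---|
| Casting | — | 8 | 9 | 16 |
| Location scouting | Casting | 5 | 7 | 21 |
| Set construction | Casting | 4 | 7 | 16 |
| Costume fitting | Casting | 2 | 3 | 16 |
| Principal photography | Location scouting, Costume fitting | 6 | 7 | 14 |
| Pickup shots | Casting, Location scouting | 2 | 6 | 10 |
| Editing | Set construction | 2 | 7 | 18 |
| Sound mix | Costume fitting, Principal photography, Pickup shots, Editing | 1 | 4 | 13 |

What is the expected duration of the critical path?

32 days

te_Casting = (8 + 4·9 + 16)/6 = 60/6 = 10
te_Location scouting = (5 + 4·7 + 21)/6 = 54/6 = 9
te_Set construction = (4 + 4·7 + 16)/6 = 48/6 = 8
te_Costume fitting = (2 + 4·3 + 16)/6 = 30/6 = 5
te_Principal photography = (6 + 4·7 + 14)/6 = 48/6 = 8
te_Pickup shots = (2 + 4·6 + 10)/6 = 36/6 = 6
te_Editing = (2 + 4·7 + 18)/6 = 48/6 = 8
te_Sound mix = (1 + 4·4 + 13)/6 = 30/6 = 5

Forward pass:
ES_Casting = 0; EF_Casting = 10
ES_Location scouting = 10; EF_Location scouting = 10+9 = 19
ES_Set construction = 10; EF_Set construction = 10+8 = 18
ES_Costume fitting = 10; EF_Costume fitting = 10+5 = 15
ES_Principal photography = max(EF_Location scouting=19, EF_Costume fitting=15) = 19; EF_Principal photography = 19+8 = 27
ES_Pickup shots = max(EF_Casting=10, EF_Location scouting=19) = 19; EF_Pickup shots = 19+6 = 25
ES_Editing = 18; EF_Editing = 18+8 = 26
ES_Sound mix = max(EF_Costume fitting=15, EF_Principal photography=27, EF_Pickup shots=25, EF_Editing=26) = 27; EF_Sound mix = 27+5 = 32
Expected project duration μ = 32 days. Critical path: Casting → Location scouting → Principal photography → Sound mix.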